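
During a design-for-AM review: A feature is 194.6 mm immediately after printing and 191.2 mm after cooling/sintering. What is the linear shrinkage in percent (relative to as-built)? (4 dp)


Shrinkage = ((194.6-191.2)/194.6)*100 = 1.7472 %


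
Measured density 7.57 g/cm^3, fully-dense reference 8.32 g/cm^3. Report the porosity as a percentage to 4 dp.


Porosity = (1-7.57/8.32)*100 = 9.0144 %


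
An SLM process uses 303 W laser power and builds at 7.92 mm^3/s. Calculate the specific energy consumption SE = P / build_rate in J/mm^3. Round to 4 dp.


SE = 303 / 7.92 = 38.2576 J/mm^3


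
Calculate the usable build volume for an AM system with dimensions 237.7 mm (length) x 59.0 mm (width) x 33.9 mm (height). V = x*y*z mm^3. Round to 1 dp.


V = 237.7 * 59.0 * 33.9 = 475423.8 mm^3


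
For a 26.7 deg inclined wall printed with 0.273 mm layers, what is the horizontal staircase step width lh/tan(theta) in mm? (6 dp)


step = 0.273 / tan(26.7) = 0.5428 mm


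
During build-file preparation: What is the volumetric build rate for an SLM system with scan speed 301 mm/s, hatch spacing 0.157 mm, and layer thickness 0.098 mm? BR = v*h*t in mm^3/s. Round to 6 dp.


Rate = 301 * 0.157 * 0.098 = 4.631186 mm^3/s


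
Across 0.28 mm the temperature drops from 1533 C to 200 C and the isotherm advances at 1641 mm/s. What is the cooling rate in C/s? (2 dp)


G = (1533-200)/0.28 = 4760.71428571 C/mm
CR = 4760.71428571 * 1641 = 7812332.14 C/s


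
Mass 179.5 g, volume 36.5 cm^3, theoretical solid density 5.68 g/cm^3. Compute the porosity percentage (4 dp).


rho_part = 179.5 / 36.5 = 4.91780822 g/cm^3
Porosity = (1 - 4.91780822/5.68)*100 = 13.4189 %


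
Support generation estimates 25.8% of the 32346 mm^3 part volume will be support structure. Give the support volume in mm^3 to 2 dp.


V_support = 32346 * 0.258 = 8345.27 mm^3


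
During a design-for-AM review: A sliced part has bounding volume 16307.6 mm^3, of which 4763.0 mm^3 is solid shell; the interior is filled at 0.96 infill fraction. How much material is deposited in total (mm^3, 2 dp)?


V_infill = (16307.6 - 4763.0) * 0.96 = 11082.82
V_total = 4763.0 + 11082.82 = 15845.82 mm^3


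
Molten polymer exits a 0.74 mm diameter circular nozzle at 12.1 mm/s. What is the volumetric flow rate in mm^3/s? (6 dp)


A = pi*(0.74/2)^2 = 0.43008403 mm^2
Q = 0.43008403 * 12.1 = 5.204017 mm^3/s


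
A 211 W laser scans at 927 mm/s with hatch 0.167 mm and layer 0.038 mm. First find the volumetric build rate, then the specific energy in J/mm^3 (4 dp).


Build rate = 927 * 0.167 * 0.038 = 5.882742 mm^3/s
SE = 211 / 5.882742 = 35.8676 J/mm^3


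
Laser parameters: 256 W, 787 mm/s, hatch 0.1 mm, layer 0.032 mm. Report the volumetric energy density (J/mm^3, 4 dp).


E = 256 / (787*0.1*0.032) = 101.6518 J/mm^3


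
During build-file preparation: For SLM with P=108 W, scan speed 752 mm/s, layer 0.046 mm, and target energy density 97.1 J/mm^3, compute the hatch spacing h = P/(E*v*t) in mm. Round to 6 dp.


h = 108 / (97.1*752*0.046) = 0.032154 mm


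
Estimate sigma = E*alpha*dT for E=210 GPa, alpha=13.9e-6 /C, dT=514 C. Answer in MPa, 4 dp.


sigma = 210*1000 * 13.9e-6 * 514 = 1500.366 MPa


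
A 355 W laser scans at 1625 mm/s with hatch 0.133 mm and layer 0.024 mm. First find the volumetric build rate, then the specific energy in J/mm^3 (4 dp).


Build rate = 1625 * 0.133 * 0.024 = 5.187 mm^3/s
SE = 355 / 5.187 = 68.4403 J/mm^3


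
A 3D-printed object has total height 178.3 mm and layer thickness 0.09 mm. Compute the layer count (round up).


Layers = ceil(178.3/0.09) = 1982


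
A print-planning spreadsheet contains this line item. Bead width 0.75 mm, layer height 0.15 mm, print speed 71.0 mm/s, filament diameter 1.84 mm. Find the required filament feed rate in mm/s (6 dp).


Q = 0.75 * 0.15 * 71.0 = 7.9875 mm^3/s
A_fil = pi*(1.84/2)^2 = 2.65904402 mm^2
v_feed = 7.9875 / 2.65904402 = 3.003899 mm/s


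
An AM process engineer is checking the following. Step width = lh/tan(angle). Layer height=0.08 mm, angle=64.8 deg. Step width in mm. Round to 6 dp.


step = 0.08 / tan(64.8) = 0.037645 mm


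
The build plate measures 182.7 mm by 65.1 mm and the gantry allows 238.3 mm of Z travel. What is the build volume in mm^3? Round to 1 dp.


V = 182.7 * 65.1 * 238.3 = 2834285.4 mm^3


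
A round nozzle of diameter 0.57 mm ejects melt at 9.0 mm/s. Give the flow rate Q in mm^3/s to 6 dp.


A = pi*(0.57/2)^2 = 0.25517586 mm^2
Q = 0.25517586 * 9.0 = 2.296583 mm^3/s


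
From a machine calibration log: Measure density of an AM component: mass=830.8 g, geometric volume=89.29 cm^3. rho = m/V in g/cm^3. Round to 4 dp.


rho = 830.8 / 89.29 = 9.3045 g/cm^3


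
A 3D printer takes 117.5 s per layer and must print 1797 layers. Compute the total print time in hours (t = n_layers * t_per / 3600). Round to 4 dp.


t = 1797 * 117.5 / 3600 = 58.6521 hrs


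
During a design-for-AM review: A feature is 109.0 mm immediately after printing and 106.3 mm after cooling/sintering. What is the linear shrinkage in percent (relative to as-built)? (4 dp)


Shrinkage = ((109.0-106.3)/109.0)*100 = 2.4771 %


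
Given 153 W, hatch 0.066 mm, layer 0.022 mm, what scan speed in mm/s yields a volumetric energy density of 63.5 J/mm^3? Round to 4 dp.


v = 153 / (63.5*0.066*0.022) = 1659.4 mm/s


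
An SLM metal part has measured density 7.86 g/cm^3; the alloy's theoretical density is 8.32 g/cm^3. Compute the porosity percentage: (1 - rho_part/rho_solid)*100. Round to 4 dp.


Porosity = (1-7.86/8.32)*100 = 5.5288 %


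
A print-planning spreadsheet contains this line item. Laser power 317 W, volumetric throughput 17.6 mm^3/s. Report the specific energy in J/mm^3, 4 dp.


SE = 317 / 17.6 = 18.0114 J/mm^3


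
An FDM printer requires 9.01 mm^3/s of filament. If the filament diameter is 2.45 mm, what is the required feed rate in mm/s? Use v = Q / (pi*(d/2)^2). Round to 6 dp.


A = pi*(2.45/2)^2 = 4.714352
v = 9.01 / 4.714352 = 1.911185 mm/s


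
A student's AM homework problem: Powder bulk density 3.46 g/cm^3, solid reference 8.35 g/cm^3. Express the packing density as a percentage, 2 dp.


Packing = (3.46/8.35)*100 = 41.44 %


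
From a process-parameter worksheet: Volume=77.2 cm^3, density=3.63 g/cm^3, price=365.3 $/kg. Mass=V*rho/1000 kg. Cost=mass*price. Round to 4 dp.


Mass = 77.2*3.63/1000 = 0.280236 kg
Cost = 0.280236 * 365.3 = 102.3702 $


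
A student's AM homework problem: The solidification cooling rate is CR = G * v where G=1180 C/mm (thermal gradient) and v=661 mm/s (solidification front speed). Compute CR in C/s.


CR = 1180 * 661 = 779980 C/s


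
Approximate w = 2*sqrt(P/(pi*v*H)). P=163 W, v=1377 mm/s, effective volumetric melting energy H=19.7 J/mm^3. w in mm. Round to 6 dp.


w = 2*sqrt(163/(pi*1377*19.7)) = 0.087468 mm


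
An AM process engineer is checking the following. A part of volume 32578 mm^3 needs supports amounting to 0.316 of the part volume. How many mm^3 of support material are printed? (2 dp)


V_support = 32578 * 0.316 = 10294.65 mm^3


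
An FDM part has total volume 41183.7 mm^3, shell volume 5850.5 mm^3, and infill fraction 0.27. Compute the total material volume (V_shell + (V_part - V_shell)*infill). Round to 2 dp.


V_infill = (41183.7 - 5850.5) * 0.27 = 9539.96
V_total = 5850.5 + 9539.96 = 15390.46 mm^3


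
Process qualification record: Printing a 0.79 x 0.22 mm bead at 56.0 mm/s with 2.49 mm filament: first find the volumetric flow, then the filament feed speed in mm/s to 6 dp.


Q = 0.79 * 0.22 * 56.0 = 9.7328 mm^3/s
A_fil = pi*(2.49/2)^2 = 4.86954715 mm^2
v_feed = 9.7328 / 4.86954715 = 1.998707 mm/s


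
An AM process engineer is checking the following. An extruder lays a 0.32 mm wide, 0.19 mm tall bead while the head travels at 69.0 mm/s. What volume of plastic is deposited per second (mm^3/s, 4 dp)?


Rate = 0.32 * 0.19 * 69.0 = 4.1952 mm^3/s


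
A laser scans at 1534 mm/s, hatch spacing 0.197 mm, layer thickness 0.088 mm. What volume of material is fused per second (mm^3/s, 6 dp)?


Rate = 1534 * 0.197 * 0.088 = 26.593424 mm^3/s


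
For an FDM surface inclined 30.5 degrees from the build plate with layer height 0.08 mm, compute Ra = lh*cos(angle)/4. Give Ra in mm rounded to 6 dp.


Ra = 0.08 * cos(30.5) / 4 = 0.017233 mm


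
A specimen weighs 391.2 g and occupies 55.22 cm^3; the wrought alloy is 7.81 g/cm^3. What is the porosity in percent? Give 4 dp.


rho_part = 391.2 / 55.22 = 7.08438971 g/cm^3
Porosity = (1 - 7.08438971/7.81)*100 = 9.2908 %


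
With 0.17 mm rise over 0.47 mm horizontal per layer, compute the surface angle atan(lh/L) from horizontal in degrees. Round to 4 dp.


angle = atan(0.17/0.47) = 19.8852 degrees


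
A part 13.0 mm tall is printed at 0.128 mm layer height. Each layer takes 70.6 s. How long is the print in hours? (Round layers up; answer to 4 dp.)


Layers = ceil(13.0/0.128) = 102
t = 102 * 70.6 / 3600 = 2.0003 hrs


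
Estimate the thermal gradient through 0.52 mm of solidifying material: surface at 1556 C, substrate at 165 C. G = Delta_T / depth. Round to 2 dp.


G = (1556-165)/0.52 = 2675.0 C/mm


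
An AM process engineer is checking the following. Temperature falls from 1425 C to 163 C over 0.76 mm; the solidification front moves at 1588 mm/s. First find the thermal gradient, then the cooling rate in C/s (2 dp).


G = (1425-163)/0.76 = 1660.52631579 C/mm
CR = 1660.52631579 * 1588 = 2636915.79 C/s


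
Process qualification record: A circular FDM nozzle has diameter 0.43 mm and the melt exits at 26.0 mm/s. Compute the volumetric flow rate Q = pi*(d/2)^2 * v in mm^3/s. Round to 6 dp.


A = pi*(0.43/2)^2 = 0.14522012 mm^2
Q = 0.14522012 * 26.0 = 3.775723 mm^3/s


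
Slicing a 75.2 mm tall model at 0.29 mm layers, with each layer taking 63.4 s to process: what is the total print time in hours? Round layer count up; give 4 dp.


Layers = ceil(75.2/0.29) = 260
t = 260 * 63.4 / 3600 = 4.5789 hrs


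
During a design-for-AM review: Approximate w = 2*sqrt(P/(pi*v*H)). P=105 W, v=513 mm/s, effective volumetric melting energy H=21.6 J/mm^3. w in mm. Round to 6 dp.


w = 2*sqrt(105/(pi*513*21.6)) = 0.109841 mm


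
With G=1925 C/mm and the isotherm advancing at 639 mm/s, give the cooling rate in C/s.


CR = 1925 * 639 = 1230075 C/s


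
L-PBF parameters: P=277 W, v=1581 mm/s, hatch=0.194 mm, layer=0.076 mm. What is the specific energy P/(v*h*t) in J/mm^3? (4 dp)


Build rate = 1581 * 0.194 * 0.076 = 23.310264 mm^3/s
SE = 277 / 23.310264 = 11.8832 J/mm^3


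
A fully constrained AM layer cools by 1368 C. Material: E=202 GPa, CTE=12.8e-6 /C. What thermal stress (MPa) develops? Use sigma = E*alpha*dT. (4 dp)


sigma = 202*1000 * 12.8e-6 * 1368 = 3537.1008 MPa


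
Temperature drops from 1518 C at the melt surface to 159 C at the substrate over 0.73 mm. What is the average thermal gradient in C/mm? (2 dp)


G = (1518-159)/0.73 = 1861.64 C/mm


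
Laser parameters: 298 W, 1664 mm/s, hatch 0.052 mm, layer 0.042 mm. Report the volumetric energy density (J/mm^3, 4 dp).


E = 298 / (1664*0.052*0.042) = 81.9993 J/mm^3


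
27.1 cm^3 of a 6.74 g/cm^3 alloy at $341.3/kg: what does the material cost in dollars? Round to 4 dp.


Mass = 27.1*6.74/1000 = 0.182654 kg
Cost = 0.182654 * 341.3 = 62.3398 $


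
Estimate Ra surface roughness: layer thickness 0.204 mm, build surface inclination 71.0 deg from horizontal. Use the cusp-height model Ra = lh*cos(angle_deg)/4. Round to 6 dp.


Ra = 0.204 * cos(71.0) / 4 = 0.016604 mm


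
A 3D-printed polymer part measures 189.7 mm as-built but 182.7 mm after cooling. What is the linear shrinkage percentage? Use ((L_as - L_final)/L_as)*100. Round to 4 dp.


Shrinkage = ((189.7-182.7)/189.7)*100 = 3.69 %


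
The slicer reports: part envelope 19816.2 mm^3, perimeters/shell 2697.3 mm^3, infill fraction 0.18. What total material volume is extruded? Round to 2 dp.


V_infill = (19816.2 - 2697.3) * 0.18 = 3081.4
V_total = 2697.3 + 3081.4 = 5778.7 mm^3


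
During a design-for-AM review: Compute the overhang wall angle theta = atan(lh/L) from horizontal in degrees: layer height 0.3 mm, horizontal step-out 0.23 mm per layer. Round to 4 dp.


angle = atan(0.3/0.23) = 52.5238 degrees


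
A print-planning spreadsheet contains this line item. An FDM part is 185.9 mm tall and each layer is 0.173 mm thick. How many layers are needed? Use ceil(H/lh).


Layers = ceil(185.9/0.173) = 1075


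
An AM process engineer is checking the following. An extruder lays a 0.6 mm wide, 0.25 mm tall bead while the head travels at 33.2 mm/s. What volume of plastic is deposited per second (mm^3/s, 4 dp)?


Rate = 0.6 * 0.25 * 33.2 = 4.98 mm^3/s


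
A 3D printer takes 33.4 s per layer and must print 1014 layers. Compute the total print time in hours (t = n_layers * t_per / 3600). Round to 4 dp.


t = 1014 * 33.4 / 3600 = 9.4077 hrs


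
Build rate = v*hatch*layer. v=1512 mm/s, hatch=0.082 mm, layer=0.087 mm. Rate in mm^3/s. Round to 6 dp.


Rate = 1512 * 0.082 * 0.087 = 10.786608 mm^3/s


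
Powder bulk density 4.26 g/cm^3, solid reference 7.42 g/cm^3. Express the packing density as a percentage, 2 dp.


Packing = (4.26/7.42)*100 = 57.41 %


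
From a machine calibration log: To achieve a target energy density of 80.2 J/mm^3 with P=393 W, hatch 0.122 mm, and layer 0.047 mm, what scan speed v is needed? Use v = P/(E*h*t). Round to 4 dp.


v = 393 / (80.2*0.122*0.047) = 854.5953 mm/s


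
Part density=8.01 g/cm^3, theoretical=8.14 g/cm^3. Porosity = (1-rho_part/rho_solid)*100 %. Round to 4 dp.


Porosity = (1-8.01/8.14)*100 = 1.5971 %


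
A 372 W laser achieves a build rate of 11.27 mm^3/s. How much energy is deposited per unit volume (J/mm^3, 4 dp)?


SE = 372 / 11.27 = 33.008 J/mm^3


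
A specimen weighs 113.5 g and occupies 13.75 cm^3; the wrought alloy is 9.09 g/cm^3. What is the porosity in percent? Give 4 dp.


rho_part = 113.5 / 13.75 = 8.25454545 g/cm^3
Porosity = (1 - 8.25454545/9.09)*100 = 9.1909 %


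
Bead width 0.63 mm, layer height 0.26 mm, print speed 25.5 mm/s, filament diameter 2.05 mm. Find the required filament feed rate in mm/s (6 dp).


Q = 0.63 * 0.26 * 25.5 = 4.1769 mm^3/s
A_fil = pi*(2.05/2)^2 = 3.30063578 mm^2
v_feed = 4.1769 / 3.30063578 = 1.265483 mm/s


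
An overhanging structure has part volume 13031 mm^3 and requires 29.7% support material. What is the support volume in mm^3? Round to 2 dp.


V_support = 13031 * 0.297 = 3870.21 mm^3


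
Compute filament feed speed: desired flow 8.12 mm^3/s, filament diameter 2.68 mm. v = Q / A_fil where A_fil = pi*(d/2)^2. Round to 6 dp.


A = pi*(2.68/2)^2 = 5.641044
v = 8.12 / 5.641044 = 1.43945 mm/s


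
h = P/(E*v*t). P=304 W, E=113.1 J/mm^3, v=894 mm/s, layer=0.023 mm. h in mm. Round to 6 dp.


h = 304 / (113.1*894*0.023) = 0.130721 mm


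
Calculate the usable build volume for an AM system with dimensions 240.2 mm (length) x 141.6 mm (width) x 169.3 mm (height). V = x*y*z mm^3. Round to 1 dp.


V = 240.2 * 141.6 * 169.3 = 5758285.8 mm^3


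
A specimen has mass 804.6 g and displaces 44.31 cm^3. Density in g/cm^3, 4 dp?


rho = 804.6 / 44.31 = 18.1584 g/cm^3


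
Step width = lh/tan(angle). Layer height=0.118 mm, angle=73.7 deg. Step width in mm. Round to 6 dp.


step = 0.118 / tan(73.7) = 0.034506 mm


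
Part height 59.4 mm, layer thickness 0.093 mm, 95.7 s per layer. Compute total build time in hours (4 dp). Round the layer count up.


Layers = ceil(59.4/0.093) = 639
t = 639 * 95.7 / 3600 = 16.9868 hrs


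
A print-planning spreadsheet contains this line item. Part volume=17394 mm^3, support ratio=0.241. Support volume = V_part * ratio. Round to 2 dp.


V_support = 17394 * 0.241 = 4191.95 mm^3


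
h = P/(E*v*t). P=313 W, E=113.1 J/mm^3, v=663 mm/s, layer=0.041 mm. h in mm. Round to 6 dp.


h = 313 / (113.1*663*0.041) = 0.101809 mm


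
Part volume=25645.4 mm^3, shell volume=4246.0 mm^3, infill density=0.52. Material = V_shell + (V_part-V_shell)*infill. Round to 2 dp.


V_infill = (25645.4 - 4246.0) * 0.52 = 11127.69
V_total = 4246.0 + 11127.69 = 15373.69 mm^3


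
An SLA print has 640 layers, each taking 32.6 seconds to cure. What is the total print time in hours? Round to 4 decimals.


t = 640 * 32.6 / 3600 = 5.7956 hrs


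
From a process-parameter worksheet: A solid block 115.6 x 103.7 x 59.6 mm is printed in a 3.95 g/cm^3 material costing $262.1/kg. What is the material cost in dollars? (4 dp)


V = 115.6 * 103.7 * 59.6 = 714468.112 mm^3 = 714.468112 cm^3
Mass = 714.468112 * 3.95 / 1000 = 2.82214904 kg
Cost = 2.82214904 * 262.1 = 739.6853 $


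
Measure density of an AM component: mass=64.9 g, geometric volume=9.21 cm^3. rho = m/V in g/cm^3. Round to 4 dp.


rho = 64.9 / 9.21 = 7.0467 g/cm^3


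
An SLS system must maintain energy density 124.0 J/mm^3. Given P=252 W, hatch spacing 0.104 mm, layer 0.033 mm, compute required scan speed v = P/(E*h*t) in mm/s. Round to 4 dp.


v = 252 / (124.0*0.104*0.033) = 592.1498 mm/s


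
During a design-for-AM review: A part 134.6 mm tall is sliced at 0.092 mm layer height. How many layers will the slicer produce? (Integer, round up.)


Layers = ceil(134.6/0.092) = 1464


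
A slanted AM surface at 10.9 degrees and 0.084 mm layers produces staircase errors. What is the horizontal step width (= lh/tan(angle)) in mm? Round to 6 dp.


step = 0.084 / tan(10.9) = 0.436206 mm


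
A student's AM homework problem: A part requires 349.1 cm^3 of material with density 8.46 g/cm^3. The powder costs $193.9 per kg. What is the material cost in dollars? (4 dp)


Mass = 349.1*8.46/1000 = 2.953386 kg
Cost = 2.953386 * 193.9 = 572.6615 $


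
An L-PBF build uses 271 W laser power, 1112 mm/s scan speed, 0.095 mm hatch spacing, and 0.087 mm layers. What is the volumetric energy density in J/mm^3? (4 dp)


E = 271 / (1112*0.095*0.087) = 29.4864 J/mm^3


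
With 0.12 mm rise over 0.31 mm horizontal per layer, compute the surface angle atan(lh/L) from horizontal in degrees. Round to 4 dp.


angle = atan(0.12/0.31) = 21.1613 degrees


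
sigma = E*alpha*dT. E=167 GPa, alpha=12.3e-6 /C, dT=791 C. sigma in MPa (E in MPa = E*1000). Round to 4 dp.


sigma = 167*1000 * 12.3e-6 * 791 = 1624.7931 MPa


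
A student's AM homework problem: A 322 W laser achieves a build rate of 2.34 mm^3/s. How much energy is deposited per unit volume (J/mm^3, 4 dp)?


SE = 322 / 2.34 = 137.6068 J/mm^3


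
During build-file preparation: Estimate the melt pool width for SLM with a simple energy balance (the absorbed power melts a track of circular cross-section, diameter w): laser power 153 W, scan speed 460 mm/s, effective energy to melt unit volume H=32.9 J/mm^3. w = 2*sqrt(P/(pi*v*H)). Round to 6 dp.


w = 2*sqrt(153/(pi*460*32.9)) = 0.113455 mm


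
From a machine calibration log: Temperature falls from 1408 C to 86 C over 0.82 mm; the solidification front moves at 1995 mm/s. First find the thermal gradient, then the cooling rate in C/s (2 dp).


G = (1408-86)/0.82 = 1612.19512195 C/mm
CR = 1612.19512195 * 1995 = 3216329.27 C/s


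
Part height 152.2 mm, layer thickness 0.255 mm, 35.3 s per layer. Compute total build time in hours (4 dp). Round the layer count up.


Layers = ceil(152.2/0.255) = 597
t = 597 * 35.3 / 3600 = 5.8539 hrs


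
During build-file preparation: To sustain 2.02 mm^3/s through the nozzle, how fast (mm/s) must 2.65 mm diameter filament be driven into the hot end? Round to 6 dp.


A = pi*(2.65/2)^2 = 5.515459
v = 2.02 / 5.515459 = 0.366243 mm/s


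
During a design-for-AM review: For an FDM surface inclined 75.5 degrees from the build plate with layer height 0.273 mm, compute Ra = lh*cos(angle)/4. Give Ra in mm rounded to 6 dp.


Ra = 0.273 * cos(75.5) / 4 = 0.017088 mm


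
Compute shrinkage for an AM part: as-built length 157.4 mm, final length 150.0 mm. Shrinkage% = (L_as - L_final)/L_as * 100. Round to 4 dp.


Shrinkage = ((157.4-150.0)/157.4)*100 = 4.7014 %


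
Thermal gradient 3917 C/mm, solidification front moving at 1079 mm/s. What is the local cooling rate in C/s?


CR = 3917 * 1079 = 4226443 C/s


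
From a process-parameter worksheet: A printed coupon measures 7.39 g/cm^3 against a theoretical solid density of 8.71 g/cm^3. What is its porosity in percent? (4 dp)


Porosity = (1-7.39/8.71)*100 = 15.155 %


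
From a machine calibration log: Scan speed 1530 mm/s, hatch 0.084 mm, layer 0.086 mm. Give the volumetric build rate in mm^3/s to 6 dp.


Rate = 1530 * 0.084 * 0.086 = 11.05272 mm^3/s


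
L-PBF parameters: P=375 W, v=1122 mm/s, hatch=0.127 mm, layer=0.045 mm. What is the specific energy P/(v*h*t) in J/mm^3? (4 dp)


Build rate = 1122 * 0.127 * 0.045 = 6.41223 mm^3/s
SE = 375 / 6.41223 = 58.482 J/mm^3


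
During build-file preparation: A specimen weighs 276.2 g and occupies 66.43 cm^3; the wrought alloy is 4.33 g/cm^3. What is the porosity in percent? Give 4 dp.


rho_part = 276.2 / 66.43 = 4.15776005 g/cm^3
Porosity = (1 - 4.15776005/4.33)*100 = 3.9778 %


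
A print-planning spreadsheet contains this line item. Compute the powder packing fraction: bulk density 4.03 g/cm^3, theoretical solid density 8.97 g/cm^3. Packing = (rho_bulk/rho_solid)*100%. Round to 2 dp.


Packing = (4.03/8.97)*100 = 44.93 %


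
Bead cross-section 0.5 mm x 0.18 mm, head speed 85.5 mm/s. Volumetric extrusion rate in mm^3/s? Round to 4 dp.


Rate = 0.5 * 0.18 * 85.5 = 7.695 mm^3/s


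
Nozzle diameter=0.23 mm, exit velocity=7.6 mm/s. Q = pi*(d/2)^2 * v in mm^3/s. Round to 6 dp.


A = pi*(0.23/2)^2 = 0.04154756 mm^2
Q = 0.04154756 * 7.6 = 0.315761 mm^3/s


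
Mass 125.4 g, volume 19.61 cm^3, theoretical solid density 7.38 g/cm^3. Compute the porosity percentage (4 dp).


rho_part = 125.4 / 19.61 = 6.39469658 g/cm^3
Porosity = (1 - 6.39469658/7.38)*100 = 13.351 %


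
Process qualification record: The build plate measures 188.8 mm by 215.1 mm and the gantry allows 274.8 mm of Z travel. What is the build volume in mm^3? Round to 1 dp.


V = 188.8 * 215.1 * 274.8 = 11159869.8 mm^3


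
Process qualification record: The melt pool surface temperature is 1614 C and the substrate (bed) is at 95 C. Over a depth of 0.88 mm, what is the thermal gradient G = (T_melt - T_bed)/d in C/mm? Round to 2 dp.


G = (1614-95)/0.88 = 1726.14 C/mm


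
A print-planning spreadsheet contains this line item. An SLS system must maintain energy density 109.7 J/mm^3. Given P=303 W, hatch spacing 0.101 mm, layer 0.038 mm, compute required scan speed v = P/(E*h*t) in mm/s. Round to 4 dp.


v = 303 / (109.7*0.101*0.038) = 719.6661 mm/s


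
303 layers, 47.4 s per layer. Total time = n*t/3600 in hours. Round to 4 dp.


t = 303 * 47.4 / 3600 = 3.9895 hrs


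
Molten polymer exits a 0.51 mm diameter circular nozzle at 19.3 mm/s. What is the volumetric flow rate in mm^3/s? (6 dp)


A = pi*(0.51/2)^2 = 0.20428206 mm^2
Q = 0.20428206 * 19.3 = 3.942644 mm^3/s


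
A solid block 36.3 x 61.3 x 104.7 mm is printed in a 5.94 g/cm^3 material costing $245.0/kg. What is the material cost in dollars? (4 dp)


V = 36.3 * 61.3 * 104.7 = 232977.393 mm^3 = 232.977393 cm^3
Mass = 232.977393 * 5.94 / 1000 = 1.38388571 kg
Cost = 1.38388571 * 245.0 = 339.052 $


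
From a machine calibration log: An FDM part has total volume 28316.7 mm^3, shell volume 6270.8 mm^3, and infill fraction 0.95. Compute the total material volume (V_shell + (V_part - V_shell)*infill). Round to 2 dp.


V_infill = (28316.7 - 6270.8) * 0.95 = 20943.61
V_total = 6270.8 + 20943.61 = 27214.41 mm^3


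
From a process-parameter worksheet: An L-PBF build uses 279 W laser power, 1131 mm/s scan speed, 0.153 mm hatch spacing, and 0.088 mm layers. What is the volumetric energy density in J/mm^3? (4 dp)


E = 279 / (1131*0.153*0.088) = 18.3218 J/mm^3


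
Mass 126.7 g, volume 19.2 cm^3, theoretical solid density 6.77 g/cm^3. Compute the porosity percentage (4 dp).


rho_part = 126.7 / 19.2 = 6.59895833 g/cm^3
Porosity = (1 - 6.59895833/6.77)*100 = 2.5265 %


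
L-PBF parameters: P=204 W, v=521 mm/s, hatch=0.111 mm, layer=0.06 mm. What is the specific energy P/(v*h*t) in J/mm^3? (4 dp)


Build rate = 521 * 0.111 * 0.06 = 3.46986 mm^3/s
SE = 204 / 3.46986 = 58.792 J/mm^3


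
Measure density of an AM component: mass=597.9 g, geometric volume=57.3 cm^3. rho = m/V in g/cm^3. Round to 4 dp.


rho = 597.9 / 57.3 = 10.4346 g/cm^3


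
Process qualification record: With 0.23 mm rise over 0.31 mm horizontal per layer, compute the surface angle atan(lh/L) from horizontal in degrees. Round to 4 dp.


angle = atan(0.23/0.31) = 36.573 degrees


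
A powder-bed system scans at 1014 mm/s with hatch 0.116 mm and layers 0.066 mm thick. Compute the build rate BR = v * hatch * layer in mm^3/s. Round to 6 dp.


Rate = 1014 * 0.116 * 0.066 = 7.763184 mm^3/s


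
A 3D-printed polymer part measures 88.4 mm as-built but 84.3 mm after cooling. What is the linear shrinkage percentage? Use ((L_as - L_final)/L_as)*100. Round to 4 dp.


Shrinkage = ((88.4-84.3)/88.4)*100 = 4.638 %


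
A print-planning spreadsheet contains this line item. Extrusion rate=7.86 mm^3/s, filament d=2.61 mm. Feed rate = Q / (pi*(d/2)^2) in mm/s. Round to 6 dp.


A = pi*(2.61/2)^2 = 5.350211
v = 7.86 / 5.350211 = 1.469101 mm/s


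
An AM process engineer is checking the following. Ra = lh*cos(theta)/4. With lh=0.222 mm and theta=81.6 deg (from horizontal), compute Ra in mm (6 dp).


Ra = 0.222 * cos(81.6) / 4 = 0.008108 mm


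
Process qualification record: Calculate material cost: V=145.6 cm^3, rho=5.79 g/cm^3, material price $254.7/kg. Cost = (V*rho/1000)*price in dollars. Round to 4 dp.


Mass = 145.6*5.79/1000 = 0.843024 kg
Cost = 0.843024 * 254.7 = 214.7182 $


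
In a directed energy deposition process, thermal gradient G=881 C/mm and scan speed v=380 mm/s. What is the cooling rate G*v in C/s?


CR = 881 * 380 = 334780 C/s


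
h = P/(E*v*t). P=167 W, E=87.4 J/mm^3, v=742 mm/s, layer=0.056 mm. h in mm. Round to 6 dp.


h = 167 / (87.4*742*0.056) = 0.045985 mm


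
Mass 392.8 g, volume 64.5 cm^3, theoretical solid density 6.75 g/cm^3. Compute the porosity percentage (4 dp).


rho_part = 392.8 / 64.5 = 6.08992248 g/cm^3
Porosity = (1 - 6.08992248/6.75)*100 = 9.7789 %


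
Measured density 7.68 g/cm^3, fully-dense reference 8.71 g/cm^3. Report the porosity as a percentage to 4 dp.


Porosity = (1-7.68/8.71)*100 = 11.8255 %


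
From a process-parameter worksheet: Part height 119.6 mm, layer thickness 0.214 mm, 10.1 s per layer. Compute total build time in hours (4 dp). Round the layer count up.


Layers = ceil(119.6/0.214) = 559
t = 559 * 10.1 / 3600 = 1.5683 hrs


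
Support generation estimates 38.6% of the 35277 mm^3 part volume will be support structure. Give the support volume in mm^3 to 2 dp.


V_support = 35277 * 0.386 = 13616.92 mm^3


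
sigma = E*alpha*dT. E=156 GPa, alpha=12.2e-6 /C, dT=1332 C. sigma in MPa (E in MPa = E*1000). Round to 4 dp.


sigma = 156*1000 * 12.2e-6 * 1332 = 2535.0624 MPa


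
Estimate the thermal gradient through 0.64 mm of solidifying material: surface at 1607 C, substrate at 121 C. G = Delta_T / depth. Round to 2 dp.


G = (1607-121)/0.64 = 2321.88 C/mm


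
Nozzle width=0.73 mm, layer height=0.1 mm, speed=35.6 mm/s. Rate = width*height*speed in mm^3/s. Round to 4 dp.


Rate = 0.73 * 0.1 * 35.6 = 2.5988 mm^3/s


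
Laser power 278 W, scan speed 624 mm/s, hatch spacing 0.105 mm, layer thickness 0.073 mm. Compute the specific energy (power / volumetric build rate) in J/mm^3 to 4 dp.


Build rate = 624 * 0.105 * 0.073 = 4.78296 mm^3/s
SE = 278 / 4.78296 = 58.123 J/mm^3


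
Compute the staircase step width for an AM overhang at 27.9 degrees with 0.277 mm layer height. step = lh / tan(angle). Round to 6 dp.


step = 0.277 / tan(27.9) = 0.523162 mm


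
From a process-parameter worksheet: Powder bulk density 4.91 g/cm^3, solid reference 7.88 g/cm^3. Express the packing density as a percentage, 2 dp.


Packing = (4.91/7.88)*100 = 62.31 %


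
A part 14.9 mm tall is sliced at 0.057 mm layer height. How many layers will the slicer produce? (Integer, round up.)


Layers = ceil(14.9/0.057) = 262


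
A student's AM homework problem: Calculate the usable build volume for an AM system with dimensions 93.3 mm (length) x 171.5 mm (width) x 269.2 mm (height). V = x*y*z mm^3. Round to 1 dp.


V = 93.3 * 171.5 * 269.2 = 4307455.7 mm^3


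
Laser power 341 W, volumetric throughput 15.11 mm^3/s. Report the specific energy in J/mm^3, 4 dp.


SE = 341 / 15.11 = 22.5678 J/mm^3


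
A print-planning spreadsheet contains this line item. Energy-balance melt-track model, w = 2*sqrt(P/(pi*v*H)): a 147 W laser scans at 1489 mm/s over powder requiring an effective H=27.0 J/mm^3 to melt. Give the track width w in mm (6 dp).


w = 2*sqrt(147/(pi*1489*27.0)) = 0.068231 mm


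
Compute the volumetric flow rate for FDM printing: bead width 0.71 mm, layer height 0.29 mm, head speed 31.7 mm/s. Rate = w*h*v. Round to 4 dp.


Rate = 0.71 * 0.29 * 31.7 = 6.527 mm^3/s


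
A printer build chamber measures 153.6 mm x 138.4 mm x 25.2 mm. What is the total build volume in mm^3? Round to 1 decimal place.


V = 153.6 * 138.4 * 25.2 = 535707.6 mm^3


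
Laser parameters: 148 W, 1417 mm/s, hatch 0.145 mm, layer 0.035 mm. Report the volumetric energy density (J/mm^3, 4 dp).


E = 148 / (1417*0.145*0.035) = 20.5805 J/mm^3


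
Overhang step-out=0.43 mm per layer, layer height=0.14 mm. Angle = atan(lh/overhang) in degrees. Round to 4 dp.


angle = atan(0.14/0.43) = 18.0343 degrees


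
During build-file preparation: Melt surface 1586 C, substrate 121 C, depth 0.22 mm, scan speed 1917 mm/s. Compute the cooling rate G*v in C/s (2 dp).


G = (1586-121)/0.22 = 6659.09090909 C/mm
CR = 6659.09090909 * 1917 = 12765477.27 C/s


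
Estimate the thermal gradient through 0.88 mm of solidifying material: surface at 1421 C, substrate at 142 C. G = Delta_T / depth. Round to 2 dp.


G = (1421-142)/0.88 = 1453.41 C/mm


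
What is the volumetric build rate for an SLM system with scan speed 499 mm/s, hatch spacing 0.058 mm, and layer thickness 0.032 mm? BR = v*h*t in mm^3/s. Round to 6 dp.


Rate = 499 * 0.058 * 0.032 = 0.926144 mm^3/s


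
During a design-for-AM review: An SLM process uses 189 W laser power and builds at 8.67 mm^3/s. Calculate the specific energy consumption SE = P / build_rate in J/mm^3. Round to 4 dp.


SE = 189 / 8.67 = 21.7993 J/mm^3


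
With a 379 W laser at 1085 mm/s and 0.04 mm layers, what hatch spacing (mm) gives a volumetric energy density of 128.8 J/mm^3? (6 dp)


h = 379 / (128.8*1085*0.04) = 0.067801 mm


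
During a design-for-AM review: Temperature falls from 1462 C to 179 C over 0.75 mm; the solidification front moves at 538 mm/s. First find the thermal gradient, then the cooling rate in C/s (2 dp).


G = (1462-179)/0.75 = 1710.66666667 C/mm
CR = 1710.66666667 * 538 = 920338.67 C/s


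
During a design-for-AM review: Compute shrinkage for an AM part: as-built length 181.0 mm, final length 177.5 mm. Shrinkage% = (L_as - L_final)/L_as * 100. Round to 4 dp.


Shrinkage = ((181.0-177.5)/181.0)*100 = 1.9337 %


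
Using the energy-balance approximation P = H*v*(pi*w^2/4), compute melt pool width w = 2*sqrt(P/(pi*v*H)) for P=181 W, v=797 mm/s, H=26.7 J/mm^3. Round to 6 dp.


w = 2*sqrt(181/(pi*797*26.7)) = 0.104066 mm


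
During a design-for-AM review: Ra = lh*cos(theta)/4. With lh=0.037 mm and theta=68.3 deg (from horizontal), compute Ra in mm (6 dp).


Ra = 0.037 * cos(68.3) / 4 = 0.00342 mm


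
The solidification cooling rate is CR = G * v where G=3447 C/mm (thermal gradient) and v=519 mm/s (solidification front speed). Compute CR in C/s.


CR = 3447 * 519 = 1788993 C/s


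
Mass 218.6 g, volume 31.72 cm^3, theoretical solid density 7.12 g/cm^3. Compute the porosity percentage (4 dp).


rho_part = 218.6 / 31.72 = 6.89155107 g/cm^3
Porosity = (1 - 6.89155107/7.12)*100 = 3.2086 %


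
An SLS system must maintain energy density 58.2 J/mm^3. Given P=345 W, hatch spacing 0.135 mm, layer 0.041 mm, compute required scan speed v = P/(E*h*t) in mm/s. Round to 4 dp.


v = 345 / (58.2*0.135*0.041) = 1070.9729 mm/s


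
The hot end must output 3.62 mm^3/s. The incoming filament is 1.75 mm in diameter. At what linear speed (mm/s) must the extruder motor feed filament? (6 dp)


A = pi*(1.75/2)^2 = 2.405282
v = 3.62 / 2.405282 = 1.505021 mm/s


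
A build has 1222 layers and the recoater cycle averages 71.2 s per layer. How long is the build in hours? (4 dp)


t = 1222 * 71.2 / 3600 = 24.1684 hrs


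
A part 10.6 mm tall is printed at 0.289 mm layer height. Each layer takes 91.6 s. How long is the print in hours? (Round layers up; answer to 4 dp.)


Layers = ceil(10.6/0.289) = 37
t = 37 * 91.6 / 3600 = 0.9414 hrs


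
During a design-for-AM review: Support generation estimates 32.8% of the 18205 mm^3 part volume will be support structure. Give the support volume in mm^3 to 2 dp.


V_support = 18205 * 0.328 = 5971.24 mm^3


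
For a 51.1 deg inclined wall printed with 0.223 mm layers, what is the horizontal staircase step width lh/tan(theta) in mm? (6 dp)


step = 0.223 / tan(51.1) = 0.179938 mm


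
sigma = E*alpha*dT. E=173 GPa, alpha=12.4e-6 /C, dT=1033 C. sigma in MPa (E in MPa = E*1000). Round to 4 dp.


sigma = 173*1000 * 12.4e-6 * 1033 = 2215.9916 MPa


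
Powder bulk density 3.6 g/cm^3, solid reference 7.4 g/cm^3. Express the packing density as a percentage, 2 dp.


Packing = (3.6/7.4)*100 = 48.65 %


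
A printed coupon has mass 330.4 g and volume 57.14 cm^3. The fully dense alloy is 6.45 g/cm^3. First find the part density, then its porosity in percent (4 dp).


rho_part = 330.4 / 57.14 = 5.78228911 g/cm^3
Porosity = (1 - 5.78228911/6.45)*100 = 10.3521 %


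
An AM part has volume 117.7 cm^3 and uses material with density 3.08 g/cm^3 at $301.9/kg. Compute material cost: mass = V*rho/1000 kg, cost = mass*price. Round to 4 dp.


Mass = 117.7*3.08/1000 = 0.362516 kg
Cost = 0.362516 * 301.9 = 109.4436 $


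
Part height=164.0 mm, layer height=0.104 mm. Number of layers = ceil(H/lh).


Layers = ceil(164.0/0.104) = 1577


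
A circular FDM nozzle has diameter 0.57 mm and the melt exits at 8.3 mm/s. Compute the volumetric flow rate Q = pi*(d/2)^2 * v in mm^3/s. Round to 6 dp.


A = pi*(0.57/2)^2 = 0.25517586 mm^2
Q = 0.25517586 * 8.3 = 2.11796 mm^3/s


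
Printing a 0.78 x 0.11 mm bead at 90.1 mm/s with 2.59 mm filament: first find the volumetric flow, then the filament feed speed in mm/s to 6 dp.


Q = 0.78 * 0.11 * 90.1 = 7.73058 mm^3/s
A_fil = pi*(2.59/2)^2 = 5.26852942 mm^2
v_feed = 7.73058 / 5.26852942 = 1.467313 mm/s


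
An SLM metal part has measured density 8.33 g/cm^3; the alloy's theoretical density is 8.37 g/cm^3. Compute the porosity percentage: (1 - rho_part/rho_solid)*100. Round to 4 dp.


Porosity = (1-8.33/8.37)*100 = 0.4779 %


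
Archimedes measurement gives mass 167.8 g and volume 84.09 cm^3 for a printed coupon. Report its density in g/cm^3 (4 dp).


rho = 167.8 / 84.09 = 1.9955 g/cm^3


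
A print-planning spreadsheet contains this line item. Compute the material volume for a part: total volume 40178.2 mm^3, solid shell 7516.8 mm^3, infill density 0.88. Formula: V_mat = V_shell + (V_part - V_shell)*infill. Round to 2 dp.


V_infill = (40178.2 - 7516.8) * 0.88 = 28742.03
V_total = 7516.8 + 28742.03 = 36258.83 mm^3


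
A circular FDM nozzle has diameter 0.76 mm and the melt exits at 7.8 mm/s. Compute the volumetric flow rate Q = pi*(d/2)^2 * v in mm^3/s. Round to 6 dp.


A = pi*(0.76/2)^2 = 0.45364598 mm^2
Q = 0.45364598 * 7.8 = 3.538439 mm^3/s


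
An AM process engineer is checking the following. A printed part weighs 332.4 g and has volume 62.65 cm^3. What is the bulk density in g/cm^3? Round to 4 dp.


rho = 332.4 / 62.65 = 5.3057 g/cm^3


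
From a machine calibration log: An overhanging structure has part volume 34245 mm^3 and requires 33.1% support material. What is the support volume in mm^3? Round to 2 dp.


V_support = 34245 * 0.331 = 11335.1 mm^3


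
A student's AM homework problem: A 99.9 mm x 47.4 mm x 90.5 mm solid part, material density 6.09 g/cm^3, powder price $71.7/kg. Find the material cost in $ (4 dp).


V = 99.9 * 47.4 * 90.5 = 428541.03 mm^3 = 428.54103 cm^3
Mass = 428.54103 * 6.09 / 1000 = 2.60981487 kg
Cost = 2.60981487 * 71.7 = 187.1237 $


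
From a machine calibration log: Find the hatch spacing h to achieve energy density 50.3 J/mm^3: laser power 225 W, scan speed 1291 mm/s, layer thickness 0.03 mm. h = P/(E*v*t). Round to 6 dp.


h = 225 / (50.3*1291*0.03) = 0.115496 mm


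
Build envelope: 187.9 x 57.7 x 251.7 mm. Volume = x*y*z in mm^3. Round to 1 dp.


V = 187.9 * 57.7 * 251.7 = 2728888.6 mm^3


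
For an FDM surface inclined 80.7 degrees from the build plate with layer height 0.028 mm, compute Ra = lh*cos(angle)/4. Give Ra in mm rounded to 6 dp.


Ra = 0.028 * cos(80.7) / 4 = 0.001131 mm


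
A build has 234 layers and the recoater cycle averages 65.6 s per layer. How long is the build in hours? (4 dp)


t = 234 * 65.6 / 3600 = 4.264 hrs


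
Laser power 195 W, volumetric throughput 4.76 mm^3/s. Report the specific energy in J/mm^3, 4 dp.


SE = 195 / 4.76 = 40.9664 J/mm^3


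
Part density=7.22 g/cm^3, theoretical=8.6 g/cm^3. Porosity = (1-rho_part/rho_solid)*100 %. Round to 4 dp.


Porosity = (1-7.22/8.6)*100 = 16.0465 %


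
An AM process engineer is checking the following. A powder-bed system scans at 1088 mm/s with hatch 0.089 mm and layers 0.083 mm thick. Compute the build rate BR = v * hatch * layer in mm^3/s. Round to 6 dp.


Rate = 1088 * 0.089 * 0.083 = 8.037056 mm^3/s


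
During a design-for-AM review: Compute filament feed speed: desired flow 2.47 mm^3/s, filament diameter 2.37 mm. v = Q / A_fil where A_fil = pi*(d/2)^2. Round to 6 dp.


A = pi*(2.37/2)^2 = 4.411503
v = 2.47 / 4.411503 = 0.5599 mm/s


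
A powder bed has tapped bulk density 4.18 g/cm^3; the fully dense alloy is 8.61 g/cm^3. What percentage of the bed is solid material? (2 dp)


Packing = (4.18/8.61)*100 = 48.55 %


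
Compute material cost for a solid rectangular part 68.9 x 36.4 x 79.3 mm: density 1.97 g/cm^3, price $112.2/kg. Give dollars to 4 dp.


V = 68.9 * 36.4 * 79.3 = 198881.228 mm^3 = 198.881228 cm^3
Mass = 198.881228 * 1.97 / 1000 = 0.39179602 kg
Cost = 0.39179602 * 112.2 = 43.9595 $


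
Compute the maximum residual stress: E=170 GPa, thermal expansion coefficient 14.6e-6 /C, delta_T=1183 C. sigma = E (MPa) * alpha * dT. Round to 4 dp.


sigma = 170*1000 * 14.6e-6 * 1183 = 2936.206 MPa


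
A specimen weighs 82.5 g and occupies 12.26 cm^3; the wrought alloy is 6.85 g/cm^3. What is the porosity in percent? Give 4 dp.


rho_part = 82.5 / 12.26 = 6.72920065 g/cm^3
Porosity = (1 - 6.72920065/6.85)*100 = 1.7635 %


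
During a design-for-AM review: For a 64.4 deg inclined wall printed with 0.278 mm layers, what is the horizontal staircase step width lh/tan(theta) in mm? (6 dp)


step = 0.278 / tan(64.4) = 0.133195 mm


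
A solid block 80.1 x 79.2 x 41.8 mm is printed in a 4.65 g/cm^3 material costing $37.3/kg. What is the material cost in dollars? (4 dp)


V = 80.1 * 79.2 * 41.8 = 265175.856 mm^3 = 265.175856 cm^3
Mass = 265.175856 * 4.65 / 1000 = 1.23306773 kg
Cost = 1.23306773 * 37.3 = 45.9934 $
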